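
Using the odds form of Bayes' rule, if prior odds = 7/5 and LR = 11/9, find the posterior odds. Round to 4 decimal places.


Bayes' rule in odds form: posterior odds = prior odds * LR
= (7 * 11) / (5 * 9)
= 77/45 = 1.7111

1.7111


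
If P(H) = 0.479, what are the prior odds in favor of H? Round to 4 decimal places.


Prior odds = P(H) / (1 - P(H))
= 0.479 / 0.521
= 0.9194

0.9194


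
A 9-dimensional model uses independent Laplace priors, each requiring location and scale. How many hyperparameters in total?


Per parameter: 2 (location and scale).
Total = 9 * 2 = 18

18


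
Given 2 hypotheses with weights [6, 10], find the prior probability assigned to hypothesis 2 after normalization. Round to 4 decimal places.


To normalize, divide each weight by the sum of all weights.
Sum = 16
Prior(H2) = 10/16 = 0.625

0.625


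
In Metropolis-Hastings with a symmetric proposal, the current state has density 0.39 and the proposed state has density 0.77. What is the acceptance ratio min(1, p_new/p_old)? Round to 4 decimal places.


Ratio = p_new / p_old = 0.77 / 0.39 = 1.9744
Acceptance = min(1, 1.9744) = 1.0

1.0


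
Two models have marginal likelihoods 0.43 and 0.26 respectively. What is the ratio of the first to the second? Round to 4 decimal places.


Evidence ratio = 0.43 / 0.26
= 1.6538

1.6538


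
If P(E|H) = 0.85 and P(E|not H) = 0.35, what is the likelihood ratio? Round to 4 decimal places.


Likelihood ratio = P(E|H) / P(E|not H)
= 0.85 / 0.35
= 2.4286

2.4286


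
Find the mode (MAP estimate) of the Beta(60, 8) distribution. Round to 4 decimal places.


For Beta(a,b) with a,b > 1:
Mode = (a-1)/(a+b-2) = (60-1)/(68-2)
= 59/66 = 0.8939

0.8939


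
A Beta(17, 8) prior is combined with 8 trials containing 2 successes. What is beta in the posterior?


In conjugate updating:
beta_posterior = beta_prior + (n - k)
= 8 + (8 - 2)
= 8 + 6 = 14

14


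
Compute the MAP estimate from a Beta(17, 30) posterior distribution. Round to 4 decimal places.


MAP = mode of Beta distribution
= (alpha - 1)/(alpha + beta - 2)
= (17-1)/(17+30-2)
= 16/45 = 0.3556

0.3556


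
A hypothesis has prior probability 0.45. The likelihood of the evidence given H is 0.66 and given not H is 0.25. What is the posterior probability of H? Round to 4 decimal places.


Using Bayes' theorem:
P(E) = 0.45 * 0.66 + 0.55 * 0.25
P(E) = 0.4345
P(H|E) = (0.45 * 0.66) / 0.4345 = 0.6835

0.6835


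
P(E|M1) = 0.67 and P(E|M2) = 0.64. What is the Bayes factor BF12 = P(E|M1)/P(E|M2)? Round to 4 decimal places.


Bayes factor BF12 = P(E|M1) / P(E|M2)
= 0.67 / 0.64
= 1.0469

1.0469


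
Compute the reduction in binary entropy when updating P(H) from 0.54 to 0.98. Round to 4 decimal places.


H_before = -p*log2(p) - (1-p)*log2(1-p) for p=0.54: 0.9954
H_after for p=0.98: 0.1414
Reduction = 0.9954 - 0.1414 = 0.8539

0.8539


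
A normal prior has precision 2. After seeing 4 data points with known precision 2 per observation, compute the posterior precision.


In the conjugate normal model, precisions add:
tau_posterior = tau_prior + n * tau_data
= 2 + 4*2 = 10

10


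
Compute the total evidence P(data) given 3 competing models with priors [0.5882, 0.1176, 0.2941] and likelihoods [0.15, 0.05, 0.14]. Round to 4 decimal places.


Marginal likelihood = sum P(model_i) * P(data|model_i)
Model 1: 0.5882 * 0.15 = 0.0882
Model 2: 0.1176 * 0.05 = 0.0059
Model 3: 0.2941 * 0.14 = 0.0412
Total = 0.1353

0.1353


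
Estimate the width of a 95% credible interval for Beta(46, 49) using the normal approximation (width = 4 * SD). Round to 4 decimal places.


For Beta(a,b): Var = ab/((a+b)^2(a+b+1))
Var = 0.0026, SD = 0.051
Approximate 95% CI width = 4 * 0.051 = 0.204

0.204


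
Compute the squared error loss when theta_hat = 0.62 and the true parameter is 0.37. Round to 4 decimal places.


L = (theta_hat - theta_true)^2
= (0.62 - 0.37)^2
= 0.25^2 = 0.0625

0.0625


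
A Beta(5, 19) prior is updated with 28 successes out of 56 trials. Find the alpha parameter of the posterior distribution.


In the Beta-Binomial conjugate update:
alpha_post = alpha_prior + successes
= 5 + 28
= 33

33


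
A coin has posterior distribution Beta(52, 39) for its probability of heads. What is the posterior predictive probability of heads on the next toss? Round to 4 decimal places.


Posterior predictive = E[theta] = alpha/(alpha+beta)
= 52/91
= 0.5714

0.5714


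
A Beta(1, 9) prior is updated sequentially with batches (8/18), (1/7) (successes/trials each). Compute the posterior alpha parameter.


Sequential conjugate updating is equivalent to a single batch update.
Total successes across all batches = 9
alpha_posterior = alpha_prior + total_successes = 1 + 9
= 10

10


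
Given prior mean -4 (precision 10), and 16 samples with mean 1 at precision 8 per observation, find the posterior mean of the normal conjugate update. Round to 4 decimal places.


The posterior mean is a precision-weighted average of prior and data.
Post. prec. = 10 + 128 = 138
Post. mean = (-40 + 128)/138 = 88/138 = 0.6377

0.6377


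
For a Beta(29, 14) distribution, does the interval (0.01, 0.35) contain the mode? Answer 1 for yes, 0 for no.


Mode of Beta(a,b) = (a-1)/(a+b-2)
= (29-1)/(29+14-2) = 0.6829
Check: 0.01 <= 0.6829 <= 0.35?
Result: 0

0


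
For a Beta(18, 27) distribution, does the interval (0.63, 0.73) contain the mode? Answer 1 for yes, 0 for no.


Mode of Beta(a,b) = (a-1)/(a+b-2)
= (18-1)/(18+27-2) = 0.3953
Check: 0.63 <= 0.3953 <= 0.73?
Result: 0

0


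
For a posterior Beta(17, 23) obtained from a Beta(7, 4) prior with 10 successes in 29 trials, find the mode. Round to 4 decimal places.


Mode = (alpha - 1) / (alpha + beta - 2)
= 16 / 38
= 0.4211

0.4211


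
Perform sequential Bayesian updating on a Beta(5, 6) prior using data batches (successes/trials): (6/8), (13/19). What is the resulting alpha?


Accumulate successes: 19
Posterior alpha = prior alpha + sum of successes
= 5 + 19 = 24

24


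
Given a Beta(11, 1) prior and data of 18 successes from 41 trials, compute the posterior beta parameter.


Number of failures = 41 - 18 = 23
Posterior beta = 1 + 23 = 24

24


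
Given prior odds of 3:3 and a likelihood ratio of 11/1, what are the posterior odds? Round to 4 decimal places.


Posterior odds = prior odds * LR
Prior odds = 3/3 = 1.0
LR = 11/1 = 11.0
Posterior odds = 1.0 * 11.0 = 11.0

11.0


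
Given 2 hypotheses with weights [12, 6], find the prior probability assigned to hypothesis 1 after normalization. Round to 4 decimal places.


To normalize, divide each weight by the sum of all weights.
Sum = 18
Prior(H1) = 12/18 = 0.6667

0.6667


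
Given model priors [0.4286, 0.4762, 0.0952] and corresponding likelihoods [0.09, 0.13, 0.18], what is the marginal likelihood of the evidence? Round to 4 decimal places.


P(E) = sum_i P(M_i) P(E|M_i)
= 0.0386 + 0.0619 + 0.0171
= 0.1176

0.1176


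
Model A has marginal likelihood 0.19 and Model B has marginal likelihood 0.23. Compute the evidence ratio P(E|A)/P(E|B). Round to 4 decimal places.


Evidence ratio = P(E|A) / P(E|B)
= 0.19 / 0.23
= 0.8261

0.8261


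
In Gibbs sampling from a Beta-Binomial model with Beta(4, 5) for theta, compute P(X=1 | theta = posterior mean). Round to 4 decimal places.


Posterior mean = alpha/(alpha+beta) = 4/9 = 0.4444
P(X=1|theta=mean) = theta = 0.4444

0.4444


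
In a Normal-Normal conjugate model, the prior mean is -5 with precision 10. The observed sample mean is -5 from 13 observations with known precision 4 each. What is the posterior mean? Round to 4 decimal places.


Posterior precision = tau0 + n*tau = 10 + 13*4 = 62
Posterior mean = (tau0*mu0 + n*tau*xbar) / posterior_precision
= (10*-5 + 13*4*-5) / 62
= -310 / 62 = -5.0

-5.0


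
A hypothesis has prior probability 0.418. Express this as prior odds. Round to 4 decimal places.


Odds = P(H) / P(not H) = 0.418 / 0.582
= 0.7182

0.7182


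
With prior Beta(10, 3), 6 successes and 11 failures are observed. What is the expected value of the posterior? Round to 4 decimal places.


Posterior = Beta(16, 14)
E[theta] = alpha/(alpha+beta)
= 16/30 = 0.5333

0.5333


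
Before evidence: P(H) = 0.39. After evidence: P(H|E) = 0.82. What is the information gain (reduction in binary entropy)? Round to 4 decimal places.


Prior entropy = 0.9648
Posterior entropy = 0.6801
Information gain = 0.9648 - 0.6801 = 0.2847

0.2847


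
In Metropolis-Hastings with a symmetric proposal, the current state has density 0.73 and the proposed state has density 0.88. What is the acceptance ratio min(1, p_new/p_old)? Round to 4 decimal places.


Ratio = p_new / p_old = 0.88 / 0.73 = 1.2055
Acceptance = min(1, 1.2055) = 1.0

1.0


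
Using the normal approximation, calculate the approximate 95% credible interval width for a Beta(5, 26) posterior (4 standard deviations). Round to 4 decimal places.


Var(Beta) = 5*26/(31^2 * 32) = 0.0042
SD = 0.065
Width ~ 4*SD = 0.2601

0.2601


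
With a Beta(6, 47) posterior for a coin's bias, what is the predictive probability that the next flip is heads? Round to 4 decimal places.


The predictive probability equals the posterior mean.
P(next = heads) = alpha / (alpha + beta)
= 6 / 53 = 0.1132

0.1132


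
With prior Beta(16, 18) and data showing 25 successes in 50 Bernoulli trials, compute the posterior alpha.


Conjugate update: alpha_posterior = alpha_prior + k
= 16 + 25 = 41

41


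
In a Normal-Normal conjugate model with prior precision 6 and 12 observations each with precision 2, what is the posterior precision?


Posterior precision = prior precision + n * observation precision
= 6 + 12 * 2
= 6 + 24 = 30

30


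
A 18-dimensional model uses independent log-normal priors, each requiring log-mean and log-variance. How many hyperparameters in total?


Per parameter: 2 (log-mean and log-variance).
Total = 18 * 2 = 36

36


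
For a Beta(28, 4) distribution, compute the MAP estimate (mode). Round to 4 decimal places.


MAP = mode = (a-1)/(a+b-2)
= (28-1)/(28+4-2)
= 27/30 = 0.9

0.9


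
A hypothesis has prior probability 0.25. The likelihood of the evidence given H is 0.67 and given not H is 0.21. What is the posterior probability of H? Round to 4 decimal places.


Using Bayes' theorem:
P(E) = 0.25 * 0.67 + 0.75 * 0.21
P(E) = 0.325
P(H|E) = (0.25 * 0.67) / 0.325 = 0.5154

0.5154


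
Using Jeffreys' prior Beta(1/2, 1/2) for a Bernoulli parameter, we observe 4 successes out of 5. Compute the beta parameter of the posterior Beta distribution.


Conjugate update: Beta(0.5 + k, 0.5 + n - k).
k = 4, n - k = 1
Posterior beta = 0.5 + (n - k) = 0.5 + 1 = 1.5

1.5


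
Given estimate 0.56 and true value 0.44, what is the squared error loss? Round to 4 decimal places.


Squared error = (estimate - true)^2
Difference = 0.12
Loss = 0.12^2 = 0.0144

0.0144


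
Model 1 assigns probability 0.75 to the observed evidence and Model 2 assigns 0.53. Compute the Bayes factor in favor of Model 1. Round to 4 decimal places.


BF = P(data|M1) / P(data|M2)
= 0.75 / 0.53 = 1.4151

1.4151


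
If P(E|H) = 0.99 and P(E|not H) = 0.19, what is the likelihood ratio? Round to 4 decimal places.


Likelihood ratio = P(E|H) / P(E|not H)
= 0.99 / 0.19
= 5.2105

5.2105


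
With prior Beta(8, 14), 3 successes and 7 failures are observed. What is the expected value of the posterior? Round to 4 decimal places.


Posterior = Beta(11, 21)
E[theta] = alpha/(alpha+beta)
= 11/32 = 0.3438

0.3438


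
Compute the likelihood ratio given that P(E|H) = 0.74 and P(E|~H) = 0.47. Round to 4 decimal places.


LR = P(E|H) / P(E|~H)
= 0.74 / 0.47 = 1.5745

1.5745


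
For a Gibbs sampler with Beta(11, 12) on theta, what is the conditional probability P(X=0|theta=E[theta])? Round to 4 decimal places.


E[theta] = 11/(11+12) = 0.4783
P(X=0|theta) = 1 - theta = 0.5217

0.5217


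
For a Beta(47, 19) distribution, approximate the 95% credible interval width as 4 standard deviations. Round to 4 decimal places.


Variance of Beta(a,b) = ab / ((a+b)^2 * (a+b+1))
= 47*19 / ((66)^2 * 67)
= 0.0031
SD = sqrt(0.0031) = 0.0553
Width = 4 * SD = 0.2213

0.2213


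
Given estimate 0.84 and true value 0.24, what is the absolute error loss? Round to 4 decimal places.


Absolute error = |estimate - true|
= |0.6| = 0.6

0.6


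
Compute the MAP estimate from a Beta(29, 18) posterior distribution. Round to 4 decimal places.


MAP = mode of Beta distribution
= (alpha - 1)/(alpha + beta - 2)
= (29-1)/(29+18-2)
= 28/45 = 0.6222

0.6222


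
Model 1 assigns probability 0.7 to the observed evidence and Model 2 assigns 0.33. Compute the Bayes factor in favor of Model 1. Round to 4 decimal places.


BF = P(data|M1) / P(data|M2)
= 0.7 / 0.33 = 2.1212

2.1212


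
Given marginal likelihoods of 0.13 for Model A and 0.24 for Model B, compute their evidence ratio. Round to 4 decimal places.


Ratio = ML(A) / ML(B) = 0.13/0.24
= 0.5417

0.5417


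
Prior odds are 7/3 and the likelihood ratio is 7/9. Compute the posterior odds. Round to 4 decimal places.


Posterior odds = prior odds * likelihood ratio
= (7/3) * (7/9)
= 49 / 27
= 1.8148

1.8148


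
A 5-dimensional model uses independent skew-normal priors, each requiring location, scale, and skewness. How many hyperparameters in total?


Per parameter: 3 (location, scale, and skewness).
Total = 5 * 3 = 15

15


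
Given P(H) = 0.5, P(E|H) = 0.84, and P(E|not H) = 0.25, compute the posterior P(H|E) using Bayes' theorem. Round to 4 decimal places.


By Bayes' theorem: P(H|E) = P(E|H)*P(H) / P(E)
P(E) = P(E|H)*P(H) + P(E|not H)*P(not H)
P(E) = 0.84*0.5 + 0.25*0.5 = 0.545
P(H|E) = 0.84*0.5 / 0.545 = 0.7706

0.7706


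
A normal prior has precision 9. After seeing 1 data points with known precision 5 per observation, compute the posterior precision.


In the conjugate normal model, precisions add:
tau_posterior = tau_prior + n * tau_data
= 9 + 1*5 = 14

14


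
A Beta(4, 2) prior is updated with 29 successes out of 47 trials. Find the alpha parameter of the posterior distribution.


In the Beta-Binomial conjugate update:
alpha_post = alpha_prior + successes
= 4 + 29
= 33

33


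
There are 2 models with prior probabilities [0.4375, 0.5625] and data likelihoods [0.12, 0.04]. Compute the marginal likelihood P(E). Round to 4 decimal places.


P(E) = sum over models of P(M_i) * P(E|M_i)
= 0.4375*0.12 + 0.5625*0.04
= 0.075

0.075


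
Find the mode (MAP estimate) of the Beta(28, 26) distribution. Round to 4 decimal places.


For Beta(a,b) with a,b > 1:
Mode = (a-1)/(a+b-2) = (28-1)/(54-2)
= 27/52 = 0.5192

0.5192


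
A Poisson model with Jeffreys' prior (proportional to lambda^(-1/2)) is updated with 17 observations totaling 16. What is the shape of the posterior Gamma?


Posterior = Gamma(0.5 + S, n)
= Gamma(0.5 + 16, 17)
Posterior shape = 0.5 + S = 0.5 + 16 = 16.5

16.5


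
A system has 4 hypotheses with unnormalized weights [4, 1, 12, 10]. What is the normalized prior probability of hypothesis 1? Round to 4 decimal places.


The normalized prior is the weight divided by the total.
Total weight = 27
P(H1) = 4 / 27 = 0.1481

0.1481


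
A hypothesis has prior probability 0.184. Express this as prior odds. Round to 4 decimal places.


Odds = P(H) / P(not H) = 0.184 / 0.816
= 0.2255

0.2255


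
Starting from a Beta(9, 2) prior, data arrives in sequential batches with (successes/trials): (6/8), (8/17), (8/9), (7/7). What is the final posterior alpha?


In sequential Bayesian updating, we sum all successes.
Total successes = 29
Final alpha = 9 + 29 = 38

38


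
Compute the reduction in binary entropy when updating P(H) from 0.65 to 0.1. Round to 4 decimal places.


H_before = -p*log2(p) - (1-p)*log2(1-p) for p=0.65: 0.9341
H_after for p=0.1: 0.469
Reduction = 0.9341 - 0.469 = 0.4651

0.4651


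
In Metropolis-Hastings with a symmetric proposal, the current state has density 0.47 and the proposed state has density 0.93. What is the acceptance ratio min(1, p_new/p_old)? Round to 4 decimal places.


Ratio = p_new / p_old = 0.93 / 0.47 = 1.9787
Acceptance = min(1, 1.9787) = 1.0

1.0


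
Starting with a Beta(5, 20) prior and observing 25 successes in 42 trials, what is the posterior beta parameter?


Posterior beta = prior beta + failures
Failures = 42 - 25 = 17
beta_post = 20 + 17 = 37

37


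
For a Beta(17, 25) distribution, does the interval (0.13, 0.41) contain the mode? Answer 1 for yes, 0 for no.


Mode of Beta(a,b) = (a-1)/(a+b-2)
= (17-1)/(17+25-2) = 0.4
Check: 0.13 <= 0.4 <= 0.41?
Result: 1

1


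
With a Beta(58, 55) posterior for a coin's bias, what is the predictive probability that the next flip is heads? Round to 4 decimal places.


The predictive probability equals the posterior mean.
P(next = heads) = alpha / (alpha + beta)
= 58 / 113 = 0.5133

0.5133


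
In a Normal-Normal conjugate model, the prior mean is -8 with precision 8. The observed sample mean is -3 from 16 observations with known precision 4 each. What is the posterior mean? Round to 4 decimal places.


Posterior precision = tau0 + n*tau = 8 + 16*4 = 72
Posterior mean = (tau0*mu0 + n*tau*xbar) / posterior_precision
= (8*-8 + 16*4*-3) / 72
= -256 / 72 = -3.5556

-3.5556


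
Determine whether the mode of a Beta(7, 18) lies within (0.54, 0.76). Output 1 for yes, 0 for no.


First find the mode: (a-1)/(a+b-2) = 0.2609
Is 0.2609 in (0.54, 0.76)? 0

0


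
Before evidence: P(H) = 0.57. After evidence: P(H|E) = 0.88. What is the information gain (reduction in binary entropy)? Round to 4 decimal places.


Prior entropy = 0.9858
Posterior entropy = 0.5294
Information gain = 0.9858 - 0.5294 = 0.4565

0.4565


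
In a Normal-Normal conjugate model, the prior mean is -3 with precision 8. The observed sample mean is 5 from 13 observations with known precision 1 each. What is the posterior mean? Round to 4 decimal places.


Posterior precision = tau0 + n*tau = 8 + 13*1 = 21
Posterior mean = (tau0*mu0 + n*tau*xbar) / posterior_precision
= (8*-3 + 13*1*5) / 21
= 41 / 21 = 1.9524

1.9524


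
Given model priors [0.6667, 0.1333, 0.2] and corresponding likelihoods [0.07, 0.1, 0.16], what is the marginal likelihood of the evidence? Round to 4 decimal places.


P(E) = sum_i P(M_i) P(E|M_i)
= 0.0467 + 0.0133 + 0.032
= 0.092

0.092


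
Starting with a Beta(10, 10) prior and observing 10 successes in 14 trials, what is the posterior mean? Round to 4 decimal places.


Posterior parameters: alpha = 10 + 10 = 20
beta = 10 + 4 = 14
Posterior mean = alpha / (alpha + beta) = 20 / 34
= 0.5882

0.5882


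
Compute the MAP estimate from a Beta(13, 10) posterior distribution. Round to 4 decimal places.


MAP = mode of Beta distribution
= (alpha - 1)/(alpha + beta - 2)
= (13-1)/(13+10-2)
= 12/21 = 0.5714

0.5714


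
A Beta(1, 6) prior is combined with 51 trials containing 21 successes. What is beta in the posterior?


In conjugate updating:
beta_posterior = beta_prior + (n - k)
= 6 + (51 - 21)
= 6 + 30 = 36

36


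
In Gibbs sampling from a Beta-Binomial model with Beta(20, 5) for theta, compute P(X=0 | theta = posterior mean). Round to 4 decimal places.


Posterior mean = alpha/(alpha+beta) = 20/25 = 0.8
P(X=0|theta=mean) = 1 - theta = 0.2

0.2


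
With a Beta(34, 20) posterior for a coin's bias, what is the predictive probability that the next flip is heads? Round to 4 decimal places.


The predictive probability equals the posterior mean.
P(next = heads) = alpha / (alpha + beta)
= 34 / 54 = 0.6296

0.6296


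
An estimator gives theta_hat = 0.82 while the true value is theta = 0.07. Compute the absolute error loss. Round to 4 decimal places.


The absolute error loss is |theta_hat - theta|
= |0.82 - 0.07|
= 0.75

0.75


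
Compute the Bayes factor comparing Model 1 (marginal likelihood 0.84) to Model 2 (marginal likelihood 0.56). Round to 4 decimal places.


BF12 = marginal likelihood of M1 / marginal likelihood of M2
= 0.84/0.56
= 1.5

1.5


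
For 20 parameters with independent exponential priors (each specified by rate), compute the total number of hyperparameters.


A exponential prior has 1 hyperparameter per parameter.
Total = 20 * 1 = 20

20


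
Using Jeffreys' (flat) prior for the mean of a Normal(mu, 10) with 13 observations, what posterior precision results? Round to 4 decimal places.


Flat prior means prior precision is 0.
Posterior precision = n / sigma^2 = 13/10 = 1.3

1.3


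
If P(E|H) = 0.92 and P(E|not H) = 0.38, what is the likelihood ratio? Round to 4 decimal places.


Likelihood ratio = P(E|H) / P(E|not H)
= 0.92 / 0.38
= 2.4211

2.4211


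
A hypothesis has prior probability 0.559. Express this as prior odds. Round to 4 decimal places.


Odds = P(H) / P(not H) = 0.559 / 0.441
= 1.2676

1.2676


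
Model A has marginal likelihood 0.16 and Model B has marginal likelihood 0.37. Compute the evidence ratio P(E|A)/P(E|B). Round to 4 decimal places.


Evidence ratio = P(E|A) / P(E|B)
= 0.16 / 0.37
= 0.4324

0.4324


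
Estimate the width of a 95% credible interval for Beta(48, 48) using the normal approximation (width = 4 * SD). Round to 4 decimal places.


For Beta(a,b): Var = ab/((a+b)^2(a+b+1))
Var = 0.0026, SD = 0.0508
Approximate 95% CI width = 4 * 0.0508 = 0.2031

0.2031


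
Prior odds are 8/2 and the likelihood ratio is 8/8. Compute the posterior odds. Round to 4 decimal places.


Posterior odds = prior odds * likelihood ratio
= (8/2) * (8/8)
= 64 / 16
= 4.0

4.0


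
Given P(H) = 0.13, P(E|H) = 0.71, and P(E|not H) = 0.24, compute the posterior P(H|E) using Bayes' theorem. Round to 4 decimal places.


By Bayes' theorem: P(H|E) = P(E|H)*P(H) / P(E)
P(E) = P(E|H)*P(H) + P(E|not H)*P(not H)
P(E) = 0.71*0.13 + 0.24*0.87 = 0.3011
P(H|E) = 0.71*0.13 / 0.3011 = 0.3065

0.3065


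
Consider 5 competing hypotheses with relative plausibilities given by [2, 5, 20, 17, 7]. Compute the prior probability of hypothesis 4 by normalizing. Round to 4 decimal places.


Sum of weights = 2 + 5 + 20 + 17 + 7 = 51
Normalized prior for H4 = 17 / 51
= 0.3333

0.3333


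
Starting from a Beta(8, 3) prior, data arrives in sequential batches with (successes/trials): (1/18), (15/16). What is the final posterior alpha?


In sequential Bayesian updating, we sum all successes.
Total successes = 16
Final alpha = 8 + 16 = 24

24


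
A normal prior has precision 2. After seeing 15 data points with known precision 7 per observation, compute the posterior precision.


In the conjugate normal model, precisions add:
tau_posterior = tau_prior + n * tau_data
= 2 + 15*7 = 107

107


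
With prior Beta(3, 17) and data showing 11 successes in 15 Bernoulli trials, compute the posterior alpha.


Conjugate update: alpha_posterior = alpha_prior + k
= 3 + 11 = 14

14


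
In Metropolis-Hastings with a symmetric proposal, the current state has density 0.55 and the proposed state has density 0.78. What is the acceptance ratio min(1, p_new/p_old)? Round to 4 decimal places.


Ratio = p_new / p_old = 0.78 / 0.55 = 1.4182
Acceptance = min(1, 1.4182) = 1.0

1.0


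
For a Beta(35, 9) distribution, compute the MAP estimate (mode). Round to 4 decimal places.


MAP = mode = (a-1)/(a+b-2)
= (35-1)/(35+9-2)
= 34/42 = 0.8095

0.8095


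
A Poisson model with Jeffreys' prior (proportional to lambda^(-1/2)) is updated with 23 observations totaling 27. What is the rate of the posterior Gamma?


Posterior = Gamma(0.5 + S, n)
= Gamma(0.5 + 27, 23)
Posterior rate = 0 + n = 23

23.0


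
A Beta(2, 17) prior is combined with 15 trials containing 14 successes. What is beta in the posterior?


In conjugate updating:
beta_posterior = beta_prior + (n - k)
= 17 + (15 - 14)
= 17 + 1 = 18

18


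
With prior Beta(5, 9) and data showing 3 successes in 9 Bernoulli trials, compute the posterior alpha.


Conjugate update: alpha_posterior = alpha_prior + k
= 5 + 3 = 8

8


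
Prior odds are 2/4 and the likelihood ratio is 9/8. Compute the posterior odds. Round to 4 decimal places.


Posterior odds = prior odds * likelihood ratio
= (2/4) * (9/8)
= 18 / 32
= 0.5625

0.5625


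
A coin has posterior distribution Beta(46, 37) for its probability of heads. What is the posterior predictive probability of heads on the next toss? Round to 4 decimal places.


Posterior predictive = E[theta] = alpha/(alpha+beta)
= 46/83
= 0.5542

0.5542


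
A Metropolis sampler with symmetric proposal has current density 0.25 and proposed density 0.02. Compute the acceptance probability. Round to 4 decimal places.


For symmetric proposals, acceptance = min(1, pi(x*)/pi(x))
= min(1, 0.02/0.25)
= min(1, 0.08) = 0.08

0.08


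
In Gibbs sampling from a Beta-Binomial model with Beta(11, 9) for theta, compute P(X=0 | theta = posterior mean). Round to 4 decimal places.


Posterior mean = alpha/(alpha+beta) = 11/20 = 0.55
P(X=0|theta=mean) = 1 - theta = 0.45

0.45


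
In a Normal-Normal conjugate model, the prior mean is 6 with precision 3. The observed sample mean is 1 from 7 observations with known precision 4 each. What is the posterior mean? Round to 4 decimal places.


Posterior precision = tau0 + n*tau = 3 + 7*4 = 31
Posterior mean = (tau0*mu0 + n*tau*xbar) / posterior_precision
= (3*6 + 7*4*1) / 31
= 46 / 31 = 1.4839

1.4839


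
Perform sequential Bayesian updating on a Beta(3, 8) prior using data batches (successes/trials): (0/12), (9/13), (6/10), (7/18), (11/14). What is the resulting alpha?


Accumulate successes: 33
Posterior alpha = prior alpha + sum of successes
= 3 + 33 = 36

36


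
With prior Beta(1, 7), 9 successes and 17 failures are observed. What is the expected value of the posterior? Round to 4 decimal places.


Posterior = Beta(10, 24)
E[theta] = alpha/(alpha+beta)
= 10/34 = 0.2941

0.2941


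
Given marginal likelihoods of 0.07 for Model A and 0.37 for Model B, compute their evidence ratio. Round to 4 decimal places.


Ratio = ML(A) / ML(B) = 0.07/0.37
= 0.1892

0.1892


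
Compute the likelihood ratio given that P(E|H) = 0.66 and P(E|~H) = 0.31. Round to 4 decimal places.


LR = P(E|H) / P(E|~H)
= 0.66 / 0.31 = 2.129

2.129


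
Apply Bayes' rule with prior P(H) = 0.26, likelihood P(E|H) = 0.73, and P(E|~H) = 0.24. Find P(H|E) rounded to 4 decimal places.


Step 1: Compute marginal P(E) = P(E|H)P(H) + P(E|~H)P(~H)
= 0.73*0.26 + 0.24*0.74 = 0.3674
Step 2: P(H|E) = P(E|H)P(H)/P(E) = 0.1898/0.3674
= 0.5166

0.5166


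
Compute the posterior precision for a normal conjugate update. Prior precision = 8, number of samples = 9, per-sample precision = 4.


tau_post = tau_0 + n * tau
= 8 + 9 * 4 = 44

44


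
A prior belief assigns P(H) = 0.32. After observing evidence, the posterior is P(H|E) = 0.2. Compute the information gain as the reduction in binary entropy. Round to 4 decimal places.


H(prior) = -0.32*log2(0.32) - 0.68*log2(0.68)
= 0.9044
H(post) = -0.2*log2(0.2) - 0.8*log2(0.8)
= 0.7219
IG = 0.9044 - 0.7219 = 0.1825

0.1825


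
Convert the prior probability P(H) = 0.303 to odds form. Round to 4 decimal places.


P(not H) = 1 - 0.303 = 0.697
Odds = 0.303 / 0.697 = 0.4347

0.4347


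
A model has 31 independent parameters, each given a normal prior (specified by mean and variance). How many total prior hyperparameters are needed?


Each normal prior needs 2 hyperparameters (mean and variance).
Total = 2 * 31 = 62

62


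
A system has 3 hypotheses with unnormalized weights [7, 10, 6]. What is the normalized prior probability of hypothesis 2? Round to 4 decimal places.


The normalized prior is the weight divided by the total.
Total weight = 23
P(H2) = 10 / 23 = 0.4348

0.4348


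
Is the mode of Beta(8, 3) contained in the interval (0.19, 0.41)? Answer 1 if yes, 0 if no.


Mode = (a-1)/(a+b-2) = 7/9 = 0.7778
Interval: (0.19, 0.41)
Contains mode? 0

0


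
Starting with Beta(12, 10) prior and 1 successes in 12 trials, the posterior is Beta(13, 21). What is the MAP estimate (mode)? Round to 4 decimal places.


The mode of Beta(a, b) when a > 1 and b > 1 is (a-1)/(a+b-2)
= (13 - 1) / (13 + 21 - 2)
= 12 / 32
= 0.375

0.375


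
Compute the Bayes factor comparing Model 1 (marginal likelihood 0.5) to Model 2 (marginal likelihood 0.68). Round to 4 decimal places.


BF12 = marginal likelihood of M1 / marginal likelihood of M2
= 0.5/0.68
= 0.7353

0.7353


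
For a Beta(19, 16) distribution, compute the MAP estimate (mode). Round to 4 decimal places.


MAP = mode = (a-1)/(a+b-2)
= (19-1)/(19+16-2)
= 18/33 = 0.5455

0.5455


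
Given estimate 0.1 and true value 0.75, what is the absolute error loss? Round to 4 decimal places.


Absolute error = |estimate - true|
= |-0.65| = 0.65

0.65


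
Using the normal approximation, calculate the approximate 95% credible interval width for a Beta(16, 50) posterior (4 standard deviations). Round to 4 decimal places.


Var(Beta) = 16*50/(66^2 * 67) = 0.0027
SD = 0.0524
Width ~ 4*SD = 0.2094

0.2094


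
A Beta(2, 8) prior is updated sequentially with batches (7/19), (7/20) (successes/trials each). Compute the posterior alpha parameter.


Sequential conjugate updating is equivalent to a single batch update.
Total successes across all batches = 14
alpha_posterior = alpha_prior + total_successes = 2 + 14
= 16

16


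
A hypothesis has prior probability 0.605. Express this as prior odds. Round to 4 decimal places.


Odds = P(H) / P(not H) = 0.605 / 0.395
= 1.5316

1.5316


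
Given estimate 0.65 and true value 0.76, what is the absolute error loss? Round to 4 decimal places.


Absolute error = |estimate - true|
= |-0.11| = 0.11

0.11


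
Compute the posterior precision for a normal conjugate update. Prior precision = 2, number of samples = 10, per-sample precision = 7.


tau_post = tau_0 + n * tau
= 2 + 10 * 7 = 72

72


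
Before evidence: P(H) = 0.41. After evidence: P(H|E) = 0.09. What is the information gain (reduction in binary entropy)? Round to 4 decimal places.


Prior entropy = 0.9765
Posterior entropy = 0.4365
Information gain = 0.9765 - 0.4365 = 0.54

0.54


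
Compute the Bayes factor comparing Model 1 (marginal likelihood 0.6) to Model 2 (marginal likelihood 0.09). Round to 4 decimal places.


BF12 = marginal likelihood of M1 / marginal likelihood of M2
= 0.6/0.09
= 6.6667

6.6667


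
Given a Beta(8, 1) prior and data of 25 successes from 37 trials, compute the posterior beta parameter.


Number of failures = 37 - 25 = 12
Posterior beta = 1 + 12 = 13

13


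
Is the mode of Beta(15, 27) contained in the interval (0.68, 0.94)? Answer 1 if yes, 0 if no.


Mode = (a-1)/(a+b-2) = 14/40 = 0.35
Interval: (0.68, 0.94)
Contains mode? 0

0


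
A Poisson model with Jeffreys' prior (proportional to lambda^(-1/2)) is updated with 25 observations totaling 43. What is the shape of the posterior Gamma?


Posterior = Gamma(0.5 + S, n)
= Gamma(0.5 + 43, 25)
Posterior shape = 0.5 + S = 0.5 + 43 = 43.5

43.5


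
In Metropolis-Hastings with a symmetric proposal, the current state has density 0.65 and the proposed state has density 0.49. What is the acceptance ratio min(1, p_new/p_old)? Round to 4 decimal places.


Ratio = p_new / p_old = 0.49 / 0.65 = 0.7538
Acceptance = min(1, 0.7538) = 0.7538

0.7538


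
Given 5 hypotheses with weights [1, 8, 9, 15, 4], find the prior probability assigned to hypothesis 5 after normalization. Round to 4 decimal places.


To normalize, divide each weight by the sum of all weights.
Sum = 37
Prior(H5) = 4/37 = 0.1081

0.1081


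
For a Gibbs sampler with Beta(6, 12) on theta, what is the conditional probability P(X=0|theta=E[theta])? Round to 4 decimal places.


E[theta] = 6/(6+12) = 0.3333
P(X=0|theta) = 1 - theta = 0.6667

0.6667


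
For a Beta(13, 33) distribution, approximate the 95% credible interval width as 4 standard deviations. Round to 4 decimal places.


Variance of Beta(a,b) = ab / ((a+b)^2 * (a+b+1))
= 13*33 / ((46)^2 * 47)
= 0.0043
SD = sqrt(0.0043) = 0.0657
Width = 4 * SD = 0.2627

0.2627


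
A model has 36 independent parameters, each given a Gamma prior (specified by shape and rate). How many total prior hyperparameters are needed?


Each Gamma prior needs 2 hyperparameters (shape and rate).
Total = 2 * 36 = 72

72


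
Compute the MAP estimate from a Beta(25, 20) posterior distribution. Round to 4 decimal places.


MAP = mode of Beta distribution
= (alpha - 1)/(alpha + beta - 2)
= (25-1)/(25+20-2)
= 24/43 = 0.5581

0.5581


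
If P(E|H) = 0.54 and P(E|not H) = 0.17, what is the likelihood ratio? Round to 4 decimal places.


Likelihood ratio = P(E|H) / P(E|not H)
= 0.54 / 0.17
= 3.1765

3.1765


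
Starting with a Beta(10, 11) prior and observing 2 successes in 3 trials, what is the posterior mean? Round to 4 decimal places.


Posterior parameters: alpha = 10 + 2 = 12
beta = 11 + 1 = 12
Posterior mean = alpha / (alpha + beta) = 12 / 24
= 0.5

0.5


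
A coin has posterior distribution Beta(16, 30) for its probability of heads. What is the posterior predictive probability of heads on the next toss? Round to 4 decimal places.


Posterior predictive = E[theta] = alpha/(alpha+beta)
= 16/46
= 0.3478

0.3478


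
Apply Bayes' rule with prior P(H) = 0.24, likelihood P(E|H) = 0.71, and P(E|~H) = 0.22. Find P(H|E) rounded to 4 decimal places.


Step 1: Compute marginal P(E) = P(E|H)P(H) + P(E|~H)P(~H)
= 0.71*0.24 + 0.22*0.76 = 0.3376
Step 2: P(H|E) = P(E|H)P(H)/P(E) = 0.1704/0.3376
= 0.5047

0.5047


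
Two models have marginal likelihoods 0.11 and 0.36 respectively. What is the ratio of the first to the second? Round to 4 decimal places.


Evidence ratio = 0.11 / 0.36
= 0.3056

0.3056


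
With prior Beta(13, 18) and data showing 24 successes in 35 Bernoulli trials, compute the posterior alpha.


Conjugate update: alpha_posterior = alpha_prior + k
= 13 + 24 = 37

37


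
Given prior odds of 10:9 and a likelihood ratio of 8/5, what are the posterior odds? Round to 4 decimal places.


Posterior odds = prior odds * LR
Prior odds = 10/9 = 1.1111
LR = 8/5 = 1.6
Posterior odds = 1.1111 * 1.6 = 1.7778

1.7778


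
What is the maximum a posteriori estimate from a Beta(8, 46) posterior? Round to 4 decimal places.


The MAP estimate equals the mode of the distribution.
Mode of Beta(a,b) = (a-1)/(a+b-2)
= 7/52
= 0.1346

0.1346


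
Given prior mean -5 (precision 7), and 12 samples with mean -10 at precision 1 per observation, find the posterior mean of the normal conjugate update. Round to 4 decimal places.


The posterior mean is a precision-weighted average of prior and data.
Post. prec. = 7 + 12 = 19
Post. mean = (-35 + -120)/19 = -155/19 = -8.1579

-8.1579


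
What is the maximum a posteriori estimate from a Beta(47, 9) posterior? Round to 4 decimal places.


The MAP estimate equals the mode of the distribution.
Mode of Beta(a,b) = (a-1)/(a+b-2)
= 46/54
= 0.8519

0.8519


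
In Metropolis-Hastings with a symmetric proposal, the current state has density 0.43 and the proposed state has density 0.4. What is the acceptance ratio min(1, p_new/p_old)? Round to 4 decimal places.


Ratio = p_new / p_old = 0.4 / 0.43 = 0.9302
Acceptance = min(1, 0.9302) = 0.9302

0.9302


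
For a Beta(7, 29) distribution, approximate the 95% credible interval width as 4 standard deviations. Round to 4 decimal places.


Variance of Beta(a,b) = ab / ((a+b)^2 * (a+b+1))
= 7*29 / ((36)^2 * 37)
= 0.0042
SD = sqrt(0.0042) = 0.0651
Width = 4 * SD = 0.2603

0.2603


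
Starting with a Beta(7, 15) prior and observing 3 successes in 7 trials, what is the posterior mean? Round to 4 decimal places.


Posterior parameters: alpha = 7 + 3 = 10
beta = 15 + 4 = 19
Posterior mean = alpha / (alpha + beta) = 10 / 29
= 0.3448

0.3448


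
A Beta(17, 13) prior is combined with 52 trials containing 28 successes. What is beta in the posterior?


In conjugate updating:
beta_posterior = beta_prior + (n - k)
= 13 + (52 - 28)
= 13 + 24 = 37

37


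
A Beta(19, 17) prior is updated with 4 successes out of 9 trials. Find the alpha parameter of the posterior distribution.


In the Beta-Binomial conjugate update:
alpha_post = alpha_prior + successes
= 19 + 4
= 23

23


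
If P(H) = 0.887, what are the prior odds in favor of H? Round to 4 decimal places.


Prior odds = P(H) / (1 - P(H))
= 0.887 / 0.113
= 7.8496

7.8496


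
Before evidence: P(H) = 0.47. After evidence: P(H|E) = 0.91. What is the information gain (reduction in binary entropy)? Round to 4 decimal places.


Prior entropy = 0.9974
Posterior entropy = 0.4365
Information gain = 0.9974 - 0.4365 = 0.5609

0.5609


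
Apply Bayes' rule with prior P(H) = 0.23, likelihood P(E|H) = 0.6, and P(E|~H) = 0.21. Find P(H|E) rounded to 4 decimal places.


Step 1: Compute marginal P(E) = P(E|H)P(H) + P(E|~H)P(~H)
= 0.6*0.23 + 0.21*0.77 = 0.2997
Step 2: P(H|E) = P(E|H)P(H)/P(E) = 0.138/0.2997
= 0.4605

0.4605


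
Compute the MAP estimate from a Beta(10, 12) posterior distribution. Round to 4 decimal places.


MAP = mode of Beta distribution
= (alpha - 1)/(alpha + beta - 2)
= (10-1)/(10+12-2)
= 9/20 = 0.45

0.45


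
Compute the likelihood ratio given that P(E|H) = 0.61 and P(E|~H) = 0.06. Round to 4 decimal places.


LR = P(E|H) / P(E|~H)
= 0.61 / 0.06 = 10.1667

10.1667


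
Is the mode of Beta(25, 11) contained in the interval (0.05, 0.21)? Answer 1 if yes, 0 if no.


Mode = (a-1)/(a+b-2) = 24/34 = 0.7059
Interval: (0.05, 0.21)
Contains mode? 0

0


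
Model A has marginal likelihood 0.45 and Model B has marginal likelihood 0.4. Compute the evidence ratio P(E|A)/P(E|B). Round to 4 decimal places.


Evidence ratio = P(E|A) / P(E|B)
= 0.45 / 0.4
= 1.125

1.125


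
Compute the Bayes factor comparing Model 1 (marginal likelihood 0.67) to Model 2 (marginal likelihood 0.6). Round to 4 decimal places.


BF12 = marginal likelihood of M1 / marginal likelihood of M2
= 0.67/0.6
= 1.1167

1.1167


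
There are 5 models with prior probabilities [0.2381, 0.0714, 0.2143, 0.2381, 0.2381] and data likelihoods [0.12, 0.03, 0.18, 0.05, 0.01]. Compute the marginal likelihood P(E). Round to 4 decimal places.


P(E) = sum over models of P(M_i) * P(E|M_i)
= 0.2381*0.12 + 0.0714*0.03 + 0.2143*0.18 + 0.2381*0.05 + 0.2381*0.01
= 0.0836

0.0836


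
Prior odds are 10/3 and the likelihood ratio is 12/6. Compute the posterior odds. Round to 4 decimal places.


Posterior odds = prior odds * likelihood ratio
= (10/3) * (12/6)
= 120 / 18
= 6.6667

6.6667


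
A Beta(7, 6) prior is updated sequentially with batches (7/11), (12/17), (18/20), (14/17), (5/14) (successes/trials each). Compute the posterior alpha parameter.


Sequential conjugate updating is equivalent to a single batch update.
Total successes across all batches = 56
alpha_posterior = alpha_prior + total_successes = 7 + 56
= 63

63


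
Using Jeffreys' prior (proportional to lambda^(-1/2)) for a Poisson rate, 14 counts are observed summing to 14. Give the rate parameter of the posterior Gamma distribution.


Conjugate update: Gamma(prior_shape + S, prior_rate + n).
Prior shape = 0.5, prior rate = 0.
Posterior rate = 0 + n = 14

14.0


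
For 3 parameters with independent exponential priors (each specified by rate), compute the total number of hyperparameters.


A exponential prior has 1 hyperparameter per parameter.
Total = 3 * 1 = 3

3


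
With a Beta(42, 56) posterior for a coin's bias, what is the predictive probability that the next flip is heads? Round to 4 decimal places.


The predictive probability equals the posterior mean.
P(next = heads) = alpha / (alpha + beta)
= 42 / 98 = 0.4286

0.4286
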